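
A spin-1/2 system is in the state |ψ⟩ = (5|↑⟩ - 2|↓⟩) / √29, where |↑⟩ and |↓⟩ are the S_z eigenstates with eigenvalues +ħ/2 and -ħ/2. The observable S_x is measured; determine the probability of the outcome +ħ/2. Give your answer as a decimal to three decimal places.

|+x⟩ = (|↑⟩ + |↓⟩)/√2, so ⟨+x|ψ⟩ = (3) / (√2·√29).
P = |3|² / 58 = 9/58.

0.155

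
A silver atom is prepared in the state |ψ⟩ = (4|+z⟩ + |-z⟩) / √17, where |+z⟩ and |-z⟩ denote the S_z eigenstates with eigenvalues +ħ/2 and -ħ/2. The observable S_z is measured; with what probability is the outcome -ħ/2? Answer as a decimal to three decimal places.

The -ħ/2 outcome corresponds to |-z⟩. Its amplitude in |ψ⟩ is 1/√17.
P = |1|² / 17 = 1/17.

0.059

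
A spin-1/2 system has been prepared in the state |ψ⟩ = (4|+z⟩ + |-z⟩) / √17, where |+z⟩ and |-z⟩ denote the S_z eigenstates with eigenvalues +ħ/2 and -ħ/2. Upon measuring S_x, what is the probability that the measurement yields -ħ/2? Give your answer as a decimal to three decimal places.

|-x⟩ = (|+z⟩ - |-z⟩)/√2, so ⟨-x|ψ⟩ = (3) / (√2·√17).
P = |3|² / 34 = 9/34.

0.265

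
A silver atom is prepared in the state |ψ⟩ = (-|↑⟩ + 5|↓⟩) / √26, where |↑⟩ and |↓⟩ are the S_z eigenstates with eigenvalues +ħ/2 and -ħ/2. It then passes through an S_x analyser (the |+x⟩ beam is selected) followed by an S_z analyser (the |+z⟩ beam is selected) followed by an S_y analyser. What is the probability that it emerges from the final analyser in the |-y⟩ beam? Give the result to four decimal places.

0.0769

First analyser (S_x): P(|+x⟩) = |⟨+x|ψ⟩|² = 16/52.
After stage 1 the state is |+x⟩; P(|+z⟩) = |⟨+z|+x⟩|² = 1/2.
After stage 2 the state is |+z⟩; P(|-y⟩) = |⟨-y|+z⟩|² = 1/2.
Joint probability = 16/52 × 1/2 × 1/2 = 0.0769.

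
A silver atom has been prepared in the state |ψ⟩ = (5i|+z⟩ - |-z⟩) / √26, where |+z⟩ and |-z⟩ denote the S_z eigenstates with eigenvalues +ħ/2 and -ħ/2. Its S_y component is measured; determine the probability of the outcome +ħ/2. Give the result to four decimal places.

0.6923

|+y⟩ = (|+z⟩ + i|-z⟩)/√2, so ⟨+y|ψ⟩ = (6i) / (√2·√26).
P = |6i|² / 52 = 36/52.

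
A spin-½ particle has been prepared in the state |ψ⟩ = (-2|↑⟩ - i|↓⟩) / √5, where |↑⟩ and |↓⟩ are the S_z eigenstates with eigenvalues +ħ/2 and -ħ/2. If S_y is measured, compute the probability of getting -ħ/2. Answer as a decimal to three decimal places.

0.100

|-y⟩ = (|↑⟩ - i|↓⟩)/√2, so ⟨-y|ψ⟩ = (-1) / (√2·√5).
P = |-1|² / 10 = 1/10.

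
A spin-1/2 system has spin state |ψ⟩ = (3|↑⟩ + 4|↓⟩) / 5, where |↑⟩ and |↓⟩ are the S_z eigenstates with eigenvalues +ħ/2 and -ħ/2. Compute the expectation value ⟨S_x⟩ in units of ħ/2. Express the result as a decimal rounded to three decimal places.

⟨σ_x⟩ = 2 Re(a* b)/(|a|²+|b|²) with a = 3, b = 4.
a* b = 12, so ⟨σ_x⟩ = 24/25.
⟨S_x⟩ = (ħ/2)·⟨σ_x⟩.

0.960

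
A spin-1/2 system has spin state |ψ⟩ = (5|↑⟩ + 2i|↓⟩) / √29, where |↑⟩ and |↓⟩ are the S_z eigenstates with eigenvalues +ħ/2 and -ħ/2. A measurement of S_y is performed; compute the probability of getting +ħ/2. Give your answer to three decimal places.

0.845

|+y⟩ = (|↑⟩ + i|↓⟩)/√2, so ⟨+y|ψ⟩ = (7) / (√2·√29).
P = |7|² / 58 = 49/58.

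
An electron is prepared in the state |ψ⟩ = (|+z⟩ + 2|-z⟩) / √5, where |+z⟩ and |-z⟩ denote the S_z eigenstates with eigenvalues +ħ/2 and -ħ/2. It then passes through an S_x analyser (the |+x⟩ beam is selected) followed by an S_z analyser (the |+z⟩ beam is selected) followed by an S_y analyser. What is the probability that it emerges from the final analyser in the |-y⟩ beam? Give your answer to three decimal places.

First analyser (S_x): P(|+x⟩) = |⟨+x|ψ⟩|² = 9/10.
After stage 1 the state is |+x⟩; P(|+z⟩) = |⟨+z|+x⟩|² = 1/2.
After stage 2 the state is |+z⟩; P(|-y⟩) = |⟨-y|+z⟩|² = 1/2.
Joint probability = 9/10 × 1/2 × 1/2 = 0.225.

0.225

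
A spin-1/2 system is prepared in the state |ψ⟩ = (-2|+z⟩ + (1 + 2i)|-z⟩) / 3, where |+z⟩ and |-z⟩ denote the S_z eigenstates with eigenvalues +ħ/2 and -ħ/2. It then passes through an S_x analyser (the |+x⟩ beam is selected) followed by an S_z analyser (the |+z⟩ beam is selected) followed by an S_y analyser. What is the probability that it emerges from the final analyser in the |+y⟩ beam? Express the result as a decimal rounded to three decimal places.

0.069

First analyser (S_x): P(|+x⟩) = |⟨+x|ψ⟩|² = 5/18.
After stage 1 the state is |+x⟩; P(|+z⟩) = |⟨+z|+x⟩|² = 1/2.
After stage 2 the state is |+z⟩; P(|+y⟩) = |⟨+y|+z⟩|² = 1/2.
Joint probability = 5/18 × 1/2 × 1/2 = 0.069.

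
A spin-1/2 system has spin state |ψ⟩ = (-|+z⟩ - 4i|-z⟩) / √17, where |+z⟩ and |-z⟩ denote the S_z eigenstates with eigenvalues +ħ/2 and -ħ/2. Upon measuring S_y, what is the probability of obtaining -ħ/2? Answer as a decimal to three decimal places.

|-y⟩ = (|+z⟩ - i|-z⟩)/√2, so ⟨-y|ψ⟩ = (3) / (√2·√17).
P = |3|² / 34 = 9/34.

0.265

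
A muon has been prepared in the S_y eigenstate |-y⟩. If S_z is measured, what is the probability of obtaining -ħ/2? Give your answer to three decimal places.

0.500

In the S_z basis, |-y⟩ = (|+z⟩ - i|-z⟩)/√2 and |-z⟩ = |-z⟩.
|⟨-z|-y⟩|² = 1/2.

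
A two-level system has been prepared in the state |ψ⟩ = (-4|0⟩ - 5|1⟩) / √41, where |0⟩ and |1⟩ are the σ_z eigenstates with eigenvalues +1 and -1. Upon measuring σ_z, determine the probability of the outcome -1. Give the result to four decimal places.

The -1 outcome corresponds to |1⟩. Its amplitude in |ψ⟩ is -5/√41.
P = |-5|² / 41 = 25/41.

0.6098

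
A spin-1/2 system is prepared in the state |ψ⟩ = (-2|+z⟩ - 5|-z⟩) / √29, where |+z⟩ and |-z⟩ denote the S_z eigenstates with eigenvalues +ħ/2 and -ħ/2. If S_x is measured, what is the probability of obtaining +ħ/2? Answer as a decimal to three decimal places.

|+x⟩ = (|+z⟩ + |-z⟩)/√2, so ⟨+x|ψ⟩ = (-7) / (√2·√29).
P = |-7|² / 58 = 49/58.

0.845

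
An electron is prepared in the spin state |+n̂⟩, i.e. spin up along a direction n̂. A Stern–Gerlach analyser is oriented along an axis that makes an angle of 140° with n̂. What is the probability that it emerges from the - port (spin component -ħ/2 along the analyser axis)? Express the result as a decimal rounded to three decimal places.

For spin-½, the probability of finding spin-up along an axis at angle θ to the initial spin direction is cos²(θ/2); spin-down is sin²(θ/2).
θ = 140°, so P = sin²(70°) ≈ 0.883.

0.883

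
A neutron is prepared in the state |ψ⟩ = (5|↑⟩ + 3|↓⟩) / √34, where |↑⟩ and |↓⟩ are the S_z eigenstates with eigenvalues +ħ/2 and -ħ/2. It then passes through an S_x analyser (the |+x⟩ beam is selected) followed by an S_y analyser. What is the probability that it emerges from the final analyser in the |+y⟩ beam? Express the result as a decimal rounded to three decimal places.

0.471

First analyser (S_x): P(|+x⟩) = |⟨+x|ψ⟩|² = 64/68.
After stage 1 the state is |+x⟩; P(|+y⟩) = |⟨+y|+x⟩|² = 1/2.
Joint probability = 64/68 × 1/2 = 0.471.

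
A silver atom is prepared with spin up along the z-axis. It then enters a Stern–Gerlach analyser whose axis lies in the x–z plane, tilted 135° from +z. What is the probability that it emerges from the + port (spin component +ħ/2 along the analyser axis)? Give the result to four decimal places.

0.1464

For spin-½, the probability of finding spin-up along an axis at angle θ to the initial spin direction is cos²(θ/2); spin-down is sin²(θ/2).
θ = 135°, so P = cos²(67.5°) ≈ 0.1464.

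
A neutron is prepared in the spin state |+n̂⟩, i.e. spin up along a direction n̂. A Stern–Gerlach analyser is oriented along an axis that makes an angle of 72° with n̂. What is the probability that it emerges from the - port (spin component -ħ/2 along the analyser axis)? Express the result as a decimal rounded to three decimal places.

For spin-½, the probability of finding spin-up along an axis at angle θ to the initial spin direction is cos²(θ/2); spin-down is sin²(θ/2).
θ = 72°, so P = sin²(36°) ≈ 0.345.

0.345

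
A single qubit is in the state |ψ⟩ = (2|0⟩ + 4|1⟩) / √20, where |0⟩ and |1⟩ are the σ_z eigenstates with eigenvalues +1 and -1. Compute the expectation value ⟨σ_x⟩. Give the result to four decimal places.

⟨σ_x⟩ = 2 Re(a* b)/(|a|²+|b|²) with a = 2, b = 4.
a* b = 8, so ⟨σ_x⟩ = 16/20.

0.8000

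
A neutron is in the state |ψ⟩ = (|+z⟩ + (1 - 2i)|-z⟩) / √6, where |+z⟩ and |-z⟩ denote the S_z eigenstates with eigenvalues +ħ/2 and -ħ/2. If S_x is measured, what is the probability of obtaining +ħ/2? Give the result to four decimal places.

0.6667

|+x⟩ = (|+z⟩ + |-z⟩)/√2, so ⟨+x|ψ⟩ = (2 - 2i) / (√2·√6).
P = |2 - 2i|² / 12 = 8/12.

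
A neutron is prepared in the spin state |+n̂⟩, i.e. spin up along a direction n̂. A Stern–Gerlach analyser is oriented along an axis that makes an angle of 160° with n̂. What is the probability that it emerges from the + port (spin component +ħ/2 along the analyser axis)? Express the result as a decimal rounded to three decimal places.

0.030

For spin-½, the probability of finding spin-up along an axis at angle θ to the initial spin direction is cos²(θ/2); spin-down is sin²(θ/2).
θ = 160°, so P = cos²(80°) ≈ 0.030.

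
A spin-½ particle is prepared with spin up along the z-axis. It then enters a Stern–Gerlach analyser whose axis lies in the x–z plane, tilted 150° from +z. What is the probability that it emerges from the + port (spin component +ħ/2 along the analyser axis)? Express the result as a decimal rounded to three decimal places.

0.067

For spin-½, the probability of finding spin-up along an axis at angle θ to the initial spin direction is cos²(θ/2); spin-down is sin²(θ/2).
θ = 150°, so P = cos²(75°) ≈ 0.067.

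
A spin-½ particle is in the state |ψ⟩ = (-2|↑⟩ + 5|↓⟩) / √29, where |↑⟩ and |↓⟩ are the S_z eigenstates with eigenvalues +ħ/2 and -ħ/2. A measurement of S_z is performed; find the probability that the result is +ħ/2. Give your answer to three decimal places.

0.138

The +ħ/2 outcome corresponds to |↑⟩. Its amplitude in |ψ⟩ is -2/√29.
P = |-2|² / 29 = 4/29.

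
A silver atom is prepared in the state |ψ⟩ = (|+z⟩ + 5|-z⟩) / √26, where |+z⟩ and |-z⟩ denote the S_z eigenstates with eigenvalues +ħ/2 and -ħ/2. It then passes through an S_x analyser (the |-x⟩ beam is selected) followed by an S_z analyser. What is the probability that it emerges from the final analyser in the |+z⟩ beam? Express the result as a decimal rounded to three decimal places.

First analyser (S_x): P(|-x⟩) = |⟨-x|ψ⟩|² = 16/52.
After stage 1 the state is |-x⟩; P(|+z⟩) = |⟨+z|-x⟩|² = 1/2.
Joint probability = 16/52 × 1/2 = 0.154.

0.154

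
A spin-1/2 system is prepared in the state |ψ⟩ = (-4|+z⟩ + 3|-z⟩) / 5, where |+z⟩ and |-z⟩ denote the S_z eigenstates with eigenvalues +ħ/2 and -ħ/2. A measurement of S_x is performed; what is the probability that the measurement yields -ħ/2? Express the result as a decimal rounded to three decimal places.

|-x⟩ = (|+z⟩ - |-z⟩)/√2, so ⟨-x|ψ⟩ = (-7) / (√2·5).
P = |-7|² / 50 = 49/50.

0.980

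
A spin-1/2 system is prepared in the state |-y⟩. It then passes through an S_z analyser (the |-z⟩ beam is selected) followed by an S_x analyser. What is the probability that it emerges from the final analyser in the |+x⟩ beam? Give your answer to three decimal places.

0.250

First analyser (S_z): from |-y⟩, P(|-z⟩) = 1/2.
After stage 1 the state is |-z⟩; P(|+x⟩) = |⟨+x|-z⟩|² = 1/2.
Joint probability = 1/2 × 1/2 = 0.250.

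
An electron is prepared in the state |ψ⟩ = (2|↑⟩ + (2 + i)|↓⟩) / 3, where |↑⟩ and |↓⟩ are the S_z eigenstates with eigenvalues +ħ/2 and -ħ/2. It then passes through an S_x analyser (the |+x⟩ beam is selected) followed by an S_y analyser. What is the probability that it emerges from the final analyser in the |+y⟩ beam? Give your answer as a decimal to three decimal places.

0.472

First analyser (S_x): P(|+x⟩) = |⟨+x|ψ⟩|² = 17/18.
After stage 1 the state is |+x⟩; P(|+y⟩) = |⟨+y|+x⟩|² = 1/2.
Joint probability = 17/18 × 1/2 = 0.472.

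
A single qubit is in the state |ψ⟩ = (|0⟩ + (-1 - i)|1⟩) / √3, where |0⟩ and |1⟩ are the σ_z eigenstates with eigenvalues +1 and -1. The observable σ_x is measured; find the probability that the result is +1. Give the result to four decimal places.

0.1667

|+x⟩ = (|0⟩ + |1⟩)/√2, so ⟨+x|ψ⟩ = (-i) / (√2·√3).
P = |-i|² / 6 = 1/6.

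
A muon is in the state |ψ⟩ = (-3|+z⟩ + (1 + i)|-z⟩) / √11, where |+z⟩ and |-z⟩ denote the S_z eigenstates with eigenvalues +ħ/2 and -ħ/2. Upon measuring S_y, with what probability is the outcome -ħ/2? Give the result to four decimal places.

0.7727

|-y⟩ = (|+z⟩ - i|-z⟩)/√2, so ⟨-y|ψ⟩ = (-4 + i) / (√2·√11).
P = |-4 + i|² / 22 = 17/22.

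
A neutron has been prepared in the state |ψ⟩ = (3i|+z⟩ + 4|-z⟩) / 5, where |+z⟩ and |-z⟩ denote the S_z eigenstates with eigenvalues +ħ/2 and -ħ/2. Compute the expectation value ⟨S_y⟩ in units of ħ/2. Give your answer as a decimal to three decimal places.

⟨σ_y⟩ = 2 Im(a* b)/(|a|²+|b|²) with a = 3i, b = 4.
a* b = -12i, so ⟨σ_y⟩ = -24/25.
⟨S_y⟩ = (ħ/2)·⟨σ_y⟩.

-0.960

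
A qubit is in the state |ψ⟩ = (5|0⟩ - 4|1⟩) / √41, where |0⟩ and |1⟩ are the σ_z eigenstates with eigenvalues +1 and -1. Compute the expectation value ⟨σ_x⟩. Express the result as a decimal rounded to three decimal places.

-0.976

⟨σ_x⟩ = 2 Re(a* b)/(|a|²+|b|²) with a = 5, b = -4.
a* b = -20, so ⟨σ_x⟩ = -40/41.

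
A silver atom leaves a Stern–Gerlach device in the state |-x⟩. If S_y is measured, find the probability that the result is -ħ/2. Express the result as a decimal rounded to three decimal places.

0.500

In the S_z basis, |-x⟩ = (|+z⟩ - |-z⟩)/√2 and |-y⟩ = (|+z⟩ - i|-z⟩)/√2.
|⟨-y|-x⟩|² = 1/2.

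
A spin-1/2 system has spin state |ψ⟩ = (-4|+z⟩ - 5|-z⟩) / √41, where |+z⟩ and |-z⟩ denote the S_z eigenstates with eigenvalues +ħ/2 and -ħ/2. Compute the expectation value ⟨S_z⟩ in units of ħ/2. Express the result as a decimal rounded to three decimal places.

⟨σ_z⟩ = |a|² - |b|² divided by |a|²+|b|², with a, b the |+z⟩, |-z⟩ amplitudes.
= (16 - 25)/41 = -9/41.
⟨S_z⟩ = (ħ/2)·⟨σ_z⟩.

-0.220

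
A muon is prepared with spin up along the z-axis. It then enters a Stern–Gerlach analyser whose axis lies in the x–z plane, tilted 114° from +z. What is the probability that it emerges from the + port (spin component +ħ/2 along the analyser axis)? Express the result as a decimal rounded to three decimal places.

0.297

For spin-½, the probability of finding spin-up along an axis at angle θ to the initial spin direction is cos²(θ/2); spin-down is sin²(θ/2).
θ = 114°, so P = cos²(57°) ≈ 0.297.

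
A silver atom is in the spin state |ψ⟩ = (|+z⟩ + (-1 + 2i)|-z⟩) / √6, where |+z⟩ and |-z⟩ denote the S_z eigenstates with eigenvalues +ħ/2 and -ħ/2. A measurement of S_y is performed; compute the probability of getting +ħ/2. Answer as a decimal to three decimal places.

0.833

|+y⟩ = (|+z⟩ + i|-z⟩)/√2, so ⟨+y|ψ⟩ = (3 + i) / (√2·√6).
P = |3 + i|² / 12 = 10/12.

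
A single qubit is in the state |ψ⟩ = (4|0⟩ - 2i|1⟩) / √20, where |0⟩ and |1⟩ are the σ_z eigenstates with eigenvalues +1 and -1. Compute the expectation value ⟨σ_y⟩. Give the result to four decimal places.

⟨σ_y⟩ = 2 Im(a* b)/(|a|²+|b|²) with a = 4, b = -2i.
a* b = -8i, so ⟨σ_y⟩ = -16/20.

-0.8000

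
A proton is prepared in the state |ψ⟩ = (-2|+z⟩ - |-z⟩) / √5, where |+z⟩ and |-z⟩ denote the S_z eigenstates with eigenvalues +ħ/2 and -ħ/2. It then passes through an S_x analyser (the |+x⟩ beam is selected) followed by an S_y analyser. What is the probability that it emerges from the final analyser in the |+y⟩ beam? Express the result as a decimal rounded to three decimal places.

0.450

First analyser (S_x): P(|+x⟩) = |⟨+x|ψ⟩|² = 9/10.
After stage 1 the state is |+x⟩; P(|+y⟩) = |⟨+y|+x⟩|² = 1/2.
Joint probability = 9/10 × 1/2 = 0.450.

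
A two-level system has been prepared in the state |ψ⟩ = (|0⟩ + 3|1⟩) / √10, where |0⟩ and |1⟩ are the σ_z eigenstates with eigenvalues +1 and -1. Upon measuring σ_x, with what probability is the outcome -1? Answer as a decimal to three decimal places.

0.200

|-x⟩ = (|0⟩ - |1⟩)/√2, so ⟨-x|ψ⟩ = (-2) / (√2·√10).
P = |-2|² / 20 = 4/20.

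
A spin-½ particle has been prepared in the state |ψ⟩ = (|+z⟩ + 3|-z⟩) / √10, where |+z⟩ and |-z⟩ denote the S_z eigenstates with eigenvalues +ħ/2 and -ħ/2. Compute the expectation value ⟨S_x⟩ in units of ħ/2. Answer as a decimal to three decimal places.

⟨σ_x⟩ = 2 Re(a* b)/(|a|²+|b|²) with a = 1, b = 3.
a* b = 3, so ⟨σ_x⟩ = 6/10.
⟨S_x⟩ = (ħ/2)·⟨σ_x⟩.

0.600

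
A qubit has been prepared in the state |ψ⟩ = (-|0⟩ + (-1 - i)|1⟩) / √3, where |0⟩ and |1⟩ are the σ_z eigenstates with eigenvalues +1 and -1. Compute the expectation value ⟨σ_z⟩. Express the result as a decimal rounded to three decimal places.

⟨σ_z⟩ = |a|² - |b|² divided by |a|²+|b|², with a, b the |0⟩, |1⟩ amplitudes.
= (1 - 2)/3 = -1/3.

-0.333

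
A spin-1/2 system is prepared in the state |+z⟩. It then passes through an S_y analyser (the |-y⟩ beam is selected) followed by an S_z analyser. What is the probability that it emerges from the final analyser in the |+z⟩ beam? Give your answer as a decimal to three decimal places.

0.250

First analyser (S_y): from |+z⟩, P(|-y⟩) = 1/2.
After stage 1 the state is |-y⟩; P(|+z⟩) = |⟨+z|-y⟩|² = 1/2.
Joint probability = 1/2 × 1/2 = 0.250.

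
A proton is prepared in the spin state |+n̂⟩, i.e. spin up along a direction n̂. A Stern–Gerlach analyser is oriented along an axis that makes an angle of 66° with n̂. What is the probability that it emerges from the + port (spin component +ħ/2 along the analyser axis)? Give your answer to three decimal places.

0.703

For spin-½, the probability of finding spin-up along an axis at angle θ to the initial spin direction is cos²(θ/2); spin-down is sin²(θ/2).
θ = 66°, so P = cos²(33°) ≈ 0.703.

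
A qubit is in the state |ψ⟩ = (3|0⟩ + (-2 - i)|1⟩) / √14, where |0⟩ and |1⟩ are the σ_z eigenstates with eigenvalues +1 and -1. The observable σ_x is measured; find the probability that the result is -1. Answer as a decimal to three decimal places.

0.929

|-x⟩ = (|0⟩ - |1⟩)/√2, so ⟨-x|ψ⟩ = (5 + i) / (√2·√14).
P = |5 + i|² / 28 = 26/28.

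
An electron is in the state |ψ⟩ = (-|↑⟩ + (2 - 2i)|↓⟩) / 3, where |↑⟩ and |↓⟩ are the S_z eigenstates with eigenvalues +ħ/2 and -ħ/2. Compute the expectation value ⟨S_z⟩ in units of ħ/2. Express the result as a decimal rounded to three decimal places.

-0.778

⟨σ_z⟩ = |a|² - |b|² divided by |a|²+|b|², with a, b the |↑⟩, |↓⟩ amplitudes.
= (1 - 8)/9 = -7/9.
⟨S_z⟩ = (ħ/2)·⟨σ_z⟩.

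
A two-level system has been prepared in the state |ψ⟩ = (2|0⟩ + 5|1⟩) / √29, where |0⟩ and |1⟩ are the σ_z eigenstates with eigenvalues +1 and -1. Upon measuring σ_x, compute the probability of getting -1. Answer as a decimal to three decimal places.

|-x⟩ = (|0⟩ - |1⟩)/√2, so ⟨-x|ψ⟩ = (-3) / (√2·√29).
P = |-3|² / 58 = 9/58.

0.155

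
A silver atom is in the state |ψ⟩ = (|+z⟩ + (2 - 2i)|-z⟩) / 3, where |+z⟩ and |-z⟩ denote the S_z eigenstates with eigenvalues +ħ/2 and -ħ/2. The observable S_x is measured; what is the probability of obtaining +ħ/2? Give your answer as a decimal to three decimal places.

0.722

|+x⟩ = (|+z⟩ + |-z⟩)/√2, so ⟨+x|ψ⟩ = (3 - 2i) / (√2·3).
P = |3 - 2i|² / 18 = 13/18.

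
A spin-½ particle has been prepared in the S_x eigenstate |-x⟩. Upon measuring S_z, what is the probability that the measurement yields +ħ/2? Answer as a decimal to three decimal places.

0.500

In the S_z basis, |-x⟩ = (|+z⟩ - |-z⟩)/√2 and |+z⟩ = |+z⟩.
|⟨+z|-x⟩|² = 1/2.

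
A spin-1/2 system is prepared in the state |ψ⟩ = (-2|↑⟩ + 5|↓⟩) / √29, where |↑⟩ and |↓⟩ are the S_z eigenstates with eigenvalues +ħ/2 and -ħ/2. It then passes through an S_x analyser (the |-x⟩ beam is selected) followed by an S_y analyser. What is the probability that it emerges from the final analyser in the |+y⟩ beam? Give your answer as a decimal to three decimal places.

0.422

First analyser (S_x): P(|-x⟩) = |⟨-x|ψ⟩|² = 49/58.
After stage 1 the state is |-x⟩; P(|+y⟩) = |⟨+y|-x⟩|² = 1/2.
Joint probability = 49/58 × 1/2 = 0.422.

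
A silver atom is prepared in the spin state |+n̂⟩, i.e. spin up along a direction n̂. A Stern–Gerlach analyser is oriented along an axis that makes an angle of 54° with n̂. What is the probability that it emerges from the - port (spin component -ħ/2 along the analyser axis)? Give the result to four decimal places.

0.2061

For spin-½, the probability of finding spin-up along an axis at angle θ to the initial spin direction is cos²(θ/2); spin-down is sin²(θ/2).
θ = 54°, so P = sin²(27°) ≈ 0.2061.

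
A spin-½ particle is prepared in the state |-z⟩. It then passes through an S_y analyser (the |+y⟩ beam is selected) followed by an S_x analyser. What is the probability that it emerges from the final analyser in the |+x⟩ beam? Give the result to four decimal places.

First analyser (S_y): from |-z⟩, P(|+y⟩) = 1/2.
After stage 1 the state is |+y⟩; P(|+x⟩) = |⟨+x|+y⟩|² = 1/2.
Joint probability = 1/2 × 1/2 = 0.2500.

0.2500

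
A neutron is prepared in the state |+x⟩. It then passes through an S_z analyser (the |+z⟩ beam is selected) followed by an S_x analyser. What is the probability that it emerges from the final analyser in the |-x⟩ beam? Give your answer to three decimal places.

First analyser (S_z): from |+x⟩, P(|+z⟩) = 1/2.
After stage 1 the state is |+z⟩; P(|-x⟩) = |⟨-x|+z⟩|² = 1/2.
Joint probability = 1/2 × 1/2 = 0.250.

0.250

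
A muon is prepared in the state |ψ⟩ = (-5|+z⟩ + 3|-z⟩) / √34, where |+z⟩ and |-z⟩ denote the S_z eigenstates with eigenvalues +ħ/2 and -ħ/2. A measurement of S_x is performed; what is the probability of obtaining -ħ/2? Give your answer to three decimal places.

0.941

|-x⟩ = (|+z⟩ - |-z⟩)/√2, so ⟨-x|ψ⟩ = (-8) / (√2·√34).
P = |-8|² / 68 = 64/68.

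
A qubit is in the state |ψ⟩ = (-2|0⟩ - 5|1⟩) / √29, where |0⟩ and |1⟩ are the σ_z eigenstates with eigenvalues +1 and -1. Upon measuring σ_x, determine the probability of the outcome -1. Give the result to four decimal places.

|-x⟩ = (|0⟩ - |1⟩)/√2, so ⟨-x|ψ⟩ = (3) / (√2·√29).
P = |3|² / 58 = 9/58.

0.1552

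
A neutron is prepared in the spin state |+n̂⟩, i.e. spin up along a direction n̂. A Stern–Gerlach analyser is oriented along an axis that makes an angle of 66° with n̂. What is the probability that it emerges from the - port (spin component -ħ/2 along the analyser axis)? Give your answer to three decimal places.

For spin-½, the probability of finding spin-up along an axis at angle θ to the initial spin direction is cos²(θ/2); spin-down is sin²(θ/2).
θ = 66°, so P = sin²(33°) ≈ 0.297.

0.297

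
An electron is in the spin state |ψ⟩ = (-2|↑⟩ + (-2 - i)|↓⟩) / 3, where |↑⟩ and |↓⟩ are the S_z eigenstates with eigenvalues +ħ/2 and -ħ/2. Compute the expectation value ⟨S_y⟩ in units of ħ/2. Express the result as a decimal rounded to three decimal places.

0.444

⟨σ_y⟩ = 2 Im(a* b)/(|a|²+|b|²) with a = -2, b = (-2 - i).
a* b = (4 + 2i), so ⟨σ_y⟩ = 4/9.
⟨S_y⟩ = (ħ/2)·⟨σ_y⟩.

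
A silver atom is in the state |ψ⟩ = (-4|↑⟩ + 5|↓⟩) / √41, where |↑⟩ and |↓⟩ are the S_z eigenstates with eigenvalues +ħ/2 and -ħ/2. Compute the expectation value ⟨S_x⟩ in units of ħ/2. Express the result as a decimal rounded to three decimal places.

-0.976

⟨σ_x⟩ = 2 Re(a* b)/(|a|²+|b|²) with a = -4, b = 5.
a* b = -20, so ⟨σ_x⟩ = -40/41.
⟨S_x⟩ = (ħ/2)·⟨σ_x⟩.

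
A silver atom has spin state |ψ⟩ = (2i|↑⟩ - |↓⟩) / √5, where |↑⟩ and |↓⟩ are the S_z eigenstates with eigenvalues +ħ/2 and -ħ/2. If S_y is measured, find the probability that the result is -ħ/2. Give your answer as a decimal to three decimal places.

|-y⟩ = (|↑⟩ - i|↓⟩)/√2, so ⟨-y|ψ⟩ = (i) / (√2·√5).
P = |i|² / 10 = 1/10.

0.100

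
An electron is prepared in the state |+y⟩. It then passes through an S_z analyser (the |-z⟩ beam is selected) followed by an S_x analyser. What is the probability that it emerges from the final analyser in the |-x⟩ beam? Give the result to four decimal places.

First analyser (S_z): from |+y⟩, P(|-z⟩) = 1/2.
After stage 1 the state is |-z⟩; P(|-x⟩) = |⟨-x|-z⟩|² = 1/2.
Joint probability = 1/2 × 1/2 = 0.2500.

0.2500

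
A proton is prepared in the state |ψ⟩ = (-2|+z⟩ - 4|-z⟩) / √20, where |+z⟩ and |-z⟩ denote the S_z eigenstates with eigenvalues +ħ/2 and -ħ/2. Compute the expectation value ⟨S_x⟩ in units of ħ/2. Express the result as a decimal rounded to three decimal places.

0.800

⟨σ_x⟩ = 2 Re(a* b)/(|a|²+|b|²) with a = -2, b = -4.
a* b = 8, so ⟨σ_x⟩ = 16/20.
⟨S_x⟩ = (ħ/2)·⟨σ_x⟩.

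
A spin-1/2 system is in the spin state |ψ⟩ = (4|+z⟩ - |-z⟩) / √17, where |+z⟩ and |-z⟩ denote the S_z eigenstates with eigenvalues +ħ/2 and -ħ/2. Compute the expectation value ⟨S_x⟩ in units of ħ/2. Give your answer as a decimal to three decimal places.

-0.471

⟨σ_x⟩ = 2 Re(a* b)/(|a|²+|b|²) with a = 4, b = -1.
a* b = -4, so ⟨σ_x⟩ = -8/17.
⟨S_x⟩ = (ħ/2)·⟨σ_x⟩.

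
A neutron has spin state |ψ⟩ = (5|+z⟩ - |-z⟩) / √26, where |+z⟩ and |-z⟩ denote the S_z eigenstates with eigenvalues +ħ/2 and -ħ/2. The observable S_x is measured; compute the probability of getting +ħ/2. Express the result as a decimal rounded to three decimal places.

|+x⟩ = (|+z⟩ + |-z⟩)/√2, so ⟨+x|ψ⟩ = (4) / (√2·√26).
P = |4|² / 52 = 16/52.

0.308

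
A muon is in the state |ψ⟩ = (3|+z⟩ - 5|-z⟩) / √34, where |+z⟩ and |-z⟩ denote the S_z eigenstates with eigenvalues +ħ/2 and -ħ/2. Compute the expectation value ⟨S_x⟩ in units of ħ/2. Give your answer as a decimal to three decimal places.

⟨σ_x⟩ = 2 Re(a* b)/(|a|²+|b|²) with a = 3, b = -5.
a* b = -15, so ⟨σ_x⟩ = -30/34.
⟨S_x⟩ = (ħ/2)·⟨σ_x⟩.

-0.882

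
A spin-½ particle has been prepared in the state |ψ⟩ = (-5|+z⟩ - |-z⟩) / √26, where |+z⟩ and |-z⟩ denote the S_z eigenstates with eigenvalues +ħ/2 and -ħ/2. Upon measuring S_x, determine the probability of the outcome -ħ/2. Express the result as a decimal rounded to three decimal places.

|-x⟩ = (|+z⟩ - |-z⟩)/√2, so ⟨-x|ψ⟩ = (-4) / (√2·√26).
P = |-4|² / 52 = 16/52.

0.308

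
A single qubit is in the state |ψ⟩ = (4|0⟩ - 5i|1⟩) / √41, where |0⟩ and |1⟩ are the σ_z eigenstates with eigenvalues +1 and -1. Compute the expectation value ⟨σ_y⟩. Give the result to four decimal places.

-0.9756

⟨σ_y⟩ = 2 Im(a* b)/(|a|²+|b|²) with a = 4, b = -5i.
a* b = -20i, so ⟨σ_y⟩ = -40/41.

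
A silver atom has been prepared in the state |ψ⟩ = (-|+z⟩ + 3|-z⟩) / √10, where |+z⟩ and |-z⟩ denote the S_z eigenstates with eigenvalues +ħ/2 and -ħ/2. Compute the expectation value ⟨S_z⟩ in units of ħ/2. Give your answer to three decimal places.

-0.800

⟨σ_z⟩ = |a|² - |b|² divided by |a|²+|b|², with a, b the |+z⟩, |-z⟩ amplitudes.
= (1 - 9)/10 = -8/10.
⟨S_z⟩ = (ħ/2)·⟨σ_z⟩.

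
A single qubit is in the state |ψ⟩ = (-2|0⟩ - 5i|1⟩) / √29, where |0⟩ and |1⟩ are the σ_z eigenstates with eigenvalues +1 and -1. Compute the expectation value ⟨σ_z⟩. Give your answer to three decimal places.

⟨σ_z⟩ = |a|² - |b|² divided by |a|²+|b|², with a, b the |0⟩, |1⟩ amplitudes.
= (4 - 25)/29 = -21/29.

-0.724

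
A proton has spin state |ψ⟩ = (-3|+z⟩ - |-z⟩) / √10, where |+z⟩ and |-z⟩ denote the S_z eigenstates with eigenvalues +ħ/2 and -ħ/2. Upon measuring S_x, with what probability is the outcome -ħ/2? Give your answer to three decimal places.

|-x⟩ = (|+z⟩ - |-z⟩)/√2, so ⟨-x|ψ⟩ = (-2) / (√2·√10).
P = |-2|² / 20 = 4/20.

0.200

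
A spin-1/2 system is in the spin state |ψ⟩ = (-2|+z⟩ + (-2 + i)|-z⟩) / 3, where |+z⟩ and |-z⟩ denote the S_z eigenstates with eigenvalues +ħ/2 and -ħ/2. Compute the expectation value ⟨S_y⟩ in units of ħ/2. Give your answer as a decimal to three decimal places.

⟨σ_y⟩ = 2 Im(a* b)/(|a|²+|b|²) with a = -2, b = (-2 + i).
a* b = (4 - 2i), so ⟨σ_y⟩ = -4/9.
⟨S_y⟩ = (ħ/2)·⟨σ_y⟩.

-0.444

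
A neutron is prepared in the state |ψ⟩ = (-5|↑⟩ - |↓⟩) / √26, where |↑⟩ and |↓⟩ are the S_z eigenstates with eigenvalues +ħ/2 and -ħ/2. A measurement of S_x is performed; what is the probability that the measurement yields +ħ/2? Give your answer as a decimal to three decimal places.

|+x⟩ = (|↑⟩ + |↓⟩)/√2, so ⟨+x|ψ⟩ = (-6) / (√2·√26).
P = |-6|² / 52 = 36/52.

0.692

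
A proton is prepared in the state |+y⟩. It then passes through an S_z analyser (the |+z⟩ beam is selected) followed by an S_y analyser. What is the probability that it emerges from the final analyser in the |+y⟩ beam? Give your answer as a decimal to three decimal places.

0.250

First analyser (S_z): from |+y⟩, P(|+z⟩) = 1/2.
After stage 1 the state is |+z⟩; P(|+y⟩) = |⟨+y|+z⟩|² = 1/2.
Joint probability = 1/2 × 1/2 = 0.250.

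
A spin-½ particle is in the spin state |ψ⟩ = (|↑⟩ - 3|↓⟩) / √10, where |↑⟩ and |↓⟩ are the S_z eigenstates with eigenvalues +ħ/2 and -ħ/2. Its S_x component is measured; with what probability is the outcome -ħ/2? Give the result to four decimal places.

0.8000

|-x⟩ = (|↑⟩ - |↓⟩)/√2, so ⟨-x|ψ⟩ = (4) / (√2·√10).
P = |4|² / 20 = 16/20.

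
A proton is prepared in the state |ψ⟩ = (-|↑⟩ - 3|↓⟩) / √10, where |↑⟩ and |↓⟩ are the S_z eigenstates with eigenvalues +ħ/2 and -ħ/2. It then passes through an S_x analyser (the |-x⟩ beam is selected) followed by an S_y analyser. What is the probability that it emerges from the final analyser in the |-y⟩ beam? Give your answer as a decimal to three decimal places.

First analyser (S_x): P(|-x⟩) = |⟨-x|ψ⟩|² = 4/20.
After stage 1 the state is |-x⟩; P(|-y⟩) = |⟨-y|-x⟩|² = 1/2.
Joint probability = 4/20 × 1/2 = 0.100.

0.100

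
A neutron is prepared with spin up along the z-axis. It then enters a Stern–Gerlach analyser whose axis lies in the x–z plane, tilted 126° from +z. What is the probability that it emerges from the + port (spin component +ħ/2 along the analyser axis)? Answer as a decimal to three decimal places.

For spin-½, the probability of finding spin-up along an axis at angle θ to the initial spin direction is cos²(θ/2); spin-down is sin²(θ/2).
θ = 126°, so P = cos²(63°) ≈ 0.206.

0.206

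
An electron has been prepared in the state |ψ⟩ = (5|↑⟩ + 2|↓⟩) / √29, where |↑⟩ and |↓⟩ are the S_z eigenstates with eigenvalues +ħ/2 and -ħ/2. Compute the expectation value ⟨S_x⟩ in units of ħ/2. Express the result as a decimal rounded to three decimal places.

0.690

⟨σ_x⟩ = 2 Re(a* b)/(|a|²+|b|²) with a = 5, b = 2.
a* b = 10, so ⟨σ_x⟩ = 20/29.
⟨S_x⟩ = (ħ/2)·⟨σ_x⟩.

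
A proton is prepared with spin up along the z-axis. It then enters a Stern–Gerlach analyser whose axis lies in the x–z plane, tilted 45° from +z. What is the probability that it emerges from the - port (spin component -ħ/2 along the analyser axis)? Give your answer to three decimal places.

For spin-½, the probability of finding spin-up along an axis at angle θ to the initial spin direction is cos²(θ/2); spin-down is sin²(θ/2).
θ = 45°, so P = sin²(22.5°) ≈ 0.146.

0.146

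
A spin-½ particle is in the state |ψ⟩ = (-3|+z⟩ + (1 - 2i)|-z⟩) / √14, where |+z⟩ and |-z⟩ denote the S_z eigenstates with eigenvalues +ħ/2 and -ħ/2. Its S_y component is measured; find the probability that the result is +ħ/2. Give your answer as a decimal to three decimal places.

|+y⟩ = (|+z⟩ + i|-z⟩)/√2, so ⟨+y|ψ⟩ = (-5 - i) / (√2·√14).
P = |-5 - i|² / 28 = 26/28.

0.929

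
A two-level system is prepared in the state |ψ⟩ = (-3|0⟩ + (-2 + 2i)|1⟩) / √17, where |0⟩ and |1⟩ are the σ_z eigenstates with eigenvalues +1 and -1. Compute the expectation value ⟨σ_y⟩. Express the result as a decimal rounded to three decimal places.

-0.706

⟨σ_y⟩ = 2 Im(a* b)/(|a|²+|b|²) with a = -3, b = (-2 + 2i).
a* b = (6 - 6i), so ⟨σ_y⟩ = -12/17.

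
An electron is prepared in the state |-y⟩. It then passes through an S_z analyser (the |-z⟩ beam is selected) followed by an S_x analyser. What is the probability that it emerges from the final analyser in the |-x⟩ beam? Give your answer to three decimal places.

First analyser (S_z): from |-y⟩, P(|-z⟩) = 1/2.
After stage 1 the state is |-z⟩; P(|-x⟩) = |⟨-x|-z⟩|² = 1/2.
Joint probability = 1/2 × 1/2 = 0.250.

0.250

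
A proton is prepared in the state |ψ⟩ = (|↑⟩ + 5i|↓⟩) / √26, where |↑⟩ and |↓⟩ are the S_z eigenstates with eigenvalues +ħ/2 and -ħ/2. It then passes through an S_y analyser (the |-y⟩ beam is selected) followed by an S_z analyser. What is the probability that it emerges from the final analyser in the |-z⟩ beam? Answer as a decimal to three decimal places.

0.154

First analyser (S_y): P(|-y⟩) = |⟨-y|ψ⟩|² = 16/52.
After stage 1 the state is |-y⟩; P(|-z⟩) = |⟨-z|-y⟩|² = 1/2.
Joint probability = 16/52 × 1/2 = 0.154.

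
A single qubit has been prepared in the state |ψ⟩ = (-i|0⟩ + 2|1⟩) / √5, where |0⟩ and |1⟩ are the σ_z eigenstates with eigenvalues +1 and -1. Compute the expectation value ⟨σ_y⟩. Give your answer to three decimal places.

0.800

⟨σ_y⟩ = 2 Im(a* b)/(|a|²+|b|²) with a = -i, b = 2.
a* b = 2i, so ⟨σ_y⟩ = 4/5.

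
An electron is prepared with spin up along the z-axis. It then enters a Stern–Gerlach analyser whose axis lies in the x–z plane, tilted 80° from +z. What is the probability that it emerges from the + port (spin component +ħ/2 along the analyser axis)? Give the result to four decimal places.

For spin-½, the probability of finding spin-up along an axis at angle θ to the initial spin direction is cos²(θ/2); spin-down is sin²(θ/2).
θ = 80°, so P = cos²(40°) ≈ 0.5868.

0.5868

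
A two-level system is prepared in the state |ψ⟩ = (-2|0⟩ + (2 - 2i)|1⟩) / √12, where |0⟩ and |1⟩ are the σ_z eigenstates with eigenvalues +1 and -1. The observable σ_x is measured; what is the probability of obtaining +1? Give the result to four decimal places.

|+x⟩ = (|0⟩ + |1⟩)/√2, so ⟨+x|ψ⟩ = (-2i) / (√2·√12).
P = |-2i|² / 24 = 4/24.

0.1667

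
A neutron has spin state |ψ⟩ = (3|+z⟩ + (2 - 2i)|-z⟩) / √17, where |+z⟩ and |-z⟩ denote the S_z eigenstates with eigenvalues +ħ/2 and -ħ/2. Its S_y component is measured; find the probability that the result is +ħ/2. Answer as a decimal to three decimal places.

0.147

|+y⟩ = (|+z⟩ + i|-z⟩)/√2, so ⟨+y|ψ⟩ = (1 - 2i) / (√2·√17).
P = |1 - 2i|² / 34 = 5/34.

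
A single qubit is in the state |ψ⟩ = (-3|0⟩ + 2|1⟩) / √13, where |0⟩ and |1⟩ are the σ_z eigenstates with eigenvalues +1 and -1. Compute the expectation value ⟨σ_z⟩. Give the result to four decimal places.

⟨σ_z⟩ = |a|² - |b|² divided by |a|²+|b|², with a, b the |0⟩, |1⟩ amplitudes.
= (9 - 4)/13 = 5/13.

0.3846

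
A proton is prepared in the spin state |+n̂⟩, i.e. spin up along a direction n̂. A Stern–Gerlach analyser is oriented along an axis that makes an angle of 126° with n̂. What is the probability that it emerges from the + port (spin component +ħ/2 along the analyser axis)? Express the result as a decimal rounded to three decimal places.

For spin-½, the probability of finding spin-up along an axis at angle θ to the initial spin direction is cos²(θ/2); spin-down is sin²(θ/2).
θ = 126°, so P = cos²(63°) ≈ 0.206.

0.206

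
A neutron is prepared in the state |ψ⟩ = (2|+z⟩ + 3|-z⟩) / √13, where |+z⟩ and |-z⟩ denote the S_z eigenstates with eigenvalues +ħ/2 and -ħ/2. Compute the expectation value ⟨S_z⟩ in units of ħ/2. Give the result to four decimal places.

⟨σ_z⟩ = |a|² - |b|² divided by |a|²+|b|², with a, b the |+z⟩, |-z⟩ amplitudes.
= (4 - 9)/13 = -5/13.
⟨S_z⟩ = (ħ/2)·⟨σ_z⟩.

-0.3846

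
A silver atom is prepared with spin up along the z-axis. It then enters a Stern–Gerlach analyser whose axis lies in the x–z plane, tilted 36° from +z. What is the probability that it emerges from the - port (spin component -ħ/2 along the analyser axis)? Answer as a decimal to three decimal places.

0.095

For spin-½, the probability of finding spin-up along an axis at angle θ to the initial spin direction is cos²(θ/2); spin-down is sin²(θ/2).
θ = 36°, so P = sin²(18°) ≈ 0.095.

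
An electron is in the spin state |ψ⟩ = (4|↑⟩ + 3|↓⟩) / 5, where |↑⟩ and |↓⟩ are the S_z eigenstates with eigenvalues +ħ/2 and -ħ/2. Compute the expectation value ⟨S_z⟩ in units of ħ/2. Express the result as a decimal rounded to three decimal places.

0.280

⟨σ_z⟩ = |a|² - |b|² divided by |a|²+|b|², with a, b the |↑⟩, |↓⟩ amplitudes.
= (16 - 9)/25 = 7/25.
⟨S_z⟩ = (ħ/2)·⟨σ_z⟩.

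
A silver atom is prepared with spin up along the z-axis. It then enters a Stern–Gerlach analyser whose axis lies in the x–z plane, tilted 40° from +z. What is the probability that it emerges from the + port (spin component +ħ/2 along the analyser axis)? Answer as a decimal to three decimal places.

0.883

For spin-½, the probability of finding spin-up along an axis at angle θ to the initial spin direction is cos²(θ/2); spin-down is sin²(θ/2).
θ = 40°, so P = cos²(20°) ≈ 0.883.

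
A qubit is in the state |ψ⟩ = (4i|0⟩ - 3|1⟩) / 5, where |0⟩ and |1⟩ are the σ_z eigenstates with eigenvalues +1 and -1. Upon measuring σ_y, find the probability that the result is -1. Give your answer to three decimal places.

0.020

|-y⟩ = (|0⟩ - i|1⟩)/√2, so ⟨-y|ψ⟩ = (i) / (√2·5).
P = |i|² / 50 = 1/50.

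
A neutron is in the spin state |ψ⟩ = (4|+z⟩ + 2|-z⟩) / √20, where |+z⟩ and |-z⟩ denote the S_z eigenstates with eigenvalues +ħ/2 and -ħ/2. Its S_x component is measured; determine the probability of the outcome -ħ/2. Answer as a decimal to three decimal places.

0.100

|-x⟩ = (|+z⟩ - |-z⟩)/√2, so ⟨-x|ψ⟩ = (2) / (√2·√20).
P = |2|² / 40 = 4/40.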